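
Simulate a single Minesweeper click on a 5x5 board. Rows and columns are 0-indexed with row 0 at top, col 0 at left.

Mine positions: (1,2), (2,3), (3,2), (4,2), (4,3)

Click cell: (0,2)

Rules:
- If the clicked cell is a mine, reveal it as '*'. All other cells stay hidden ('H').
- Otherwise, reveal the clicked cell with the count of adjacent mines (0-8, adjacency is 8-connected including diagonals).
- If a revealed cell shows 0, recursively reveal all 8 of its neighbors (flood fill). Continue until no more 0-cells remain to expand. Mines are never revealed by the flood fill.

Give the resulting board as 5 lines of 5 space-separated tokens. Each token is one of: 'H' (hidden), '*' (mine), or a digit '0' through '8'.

H H 1 H H
H H H H H
H H H H H
H H H H H
H H H H H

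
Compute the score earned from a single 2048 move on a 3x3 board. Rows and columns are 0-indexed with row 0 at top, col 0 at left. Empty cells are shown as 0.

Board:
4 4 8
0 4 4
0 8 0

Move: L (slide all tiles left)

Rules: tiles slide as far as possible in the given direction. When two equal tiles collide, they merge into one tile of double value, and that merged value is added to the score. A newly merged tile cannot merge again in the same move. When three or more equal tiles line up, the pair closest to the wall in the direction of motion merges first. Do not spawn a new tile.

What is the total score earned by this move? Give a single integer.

Slide left:
row 0: [4, 4, 8] -> [8, 8, 0]  score +8 (running 8)
row 1: [0, 4, 4] -> [8, 0, 0]  score +8 (running 16)
row 2: [0, 8, 0] -> [8, 0, 0]  score +0 (running 16)
Board after move:
8 8 0
8 0 0
8 0 0

Answer: 16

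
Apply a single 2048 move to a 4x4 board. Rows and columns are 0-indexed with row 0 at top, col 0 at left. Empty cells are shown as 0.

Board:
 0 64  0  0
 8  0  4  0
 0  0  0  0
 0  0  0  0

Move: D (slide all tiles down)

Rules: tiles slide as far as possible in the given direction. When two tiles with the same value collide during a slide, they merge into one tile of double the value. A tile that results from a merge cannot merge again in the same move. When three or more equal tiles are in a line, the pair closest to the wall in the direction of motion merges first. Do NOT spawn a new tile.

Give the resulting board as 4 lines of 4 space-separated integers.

Answer:  0  0  0  0
 0  0  0  0
 0  0  0  0
 8 64  4  0

Derivation:
Slide down:
col 0: [0, 8, 0, 0] -> [0, 0, 0, 8]
col 1: [64, 0, 0, 0] -> [0, 0, 0, 64]
col 2: [0, 4, 0, 0] -> [0, 0, 0, 4]
col 3: [0, 0, 0, 0] -> [0, 0, 0, 0]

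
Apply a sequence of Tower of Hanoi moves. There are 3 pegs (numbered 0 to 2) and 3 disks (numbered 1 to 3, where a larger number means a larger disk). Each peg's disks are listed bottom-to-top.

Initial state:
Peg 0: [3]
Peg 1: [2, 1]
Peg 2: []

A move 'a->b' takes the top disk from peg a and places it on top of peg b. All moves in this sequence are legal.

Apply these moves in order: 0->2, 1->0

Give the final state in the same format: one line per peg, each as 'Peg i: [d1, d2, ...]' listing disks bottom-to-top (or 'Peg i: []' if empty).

Answer: Peg 0: [1]
Peg 1: [2]
Peg 2: [3]

Derivation:
After move 1 (0->2):
Peg 0: []
Peg 1: [2, 1]
Peg 2: [3]

After move 2 (1->0):
Peg 0: [1]
Peg 1: [2]
Peg 2: [3]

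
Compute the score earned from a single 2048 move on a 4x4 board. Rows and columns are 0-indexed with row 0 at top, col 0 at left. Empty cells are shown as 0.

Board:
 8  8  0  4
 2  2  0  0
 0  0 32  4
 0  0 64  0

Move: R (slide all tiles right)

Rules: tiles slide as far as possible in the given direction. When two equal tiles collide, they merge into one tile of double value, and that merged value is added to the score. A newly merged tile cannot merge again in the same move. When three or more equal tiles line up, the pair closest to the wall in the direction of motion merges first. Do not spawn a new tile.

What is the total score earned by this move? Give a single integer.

Slide right:
row 0: [8, 8, 0, 4] -> [0, 0, 16, 4]  score +16 (running 16)
row 1: [2, 2, 0, 0] -> [0, 0, 0, 4]  score +4 (running 20)
row 2: [0, 0, 32, 4] -> [0, 0, 32, 4]  score +0 (running 20)
row 3: [0, 0, 64, 0] -> [0, 0, 0, 64]  score +0 (running 20)
Board after move:
 0  0 16  4
 0  0  0  4
 0  0 32  4
 0  0  0 64

Answer: 20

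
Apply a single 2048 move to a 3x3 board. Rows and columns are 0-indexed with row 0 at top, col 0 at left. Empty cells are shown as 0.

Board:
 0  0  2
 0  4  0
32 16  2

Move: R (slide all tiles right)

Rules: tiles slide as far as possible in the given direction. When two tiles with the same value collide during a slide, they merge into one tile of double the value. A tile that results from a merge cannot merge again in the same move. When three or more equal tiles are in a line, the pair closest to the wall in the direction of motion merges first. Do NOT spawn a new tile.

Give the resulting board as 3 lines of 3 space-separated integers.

Slide right:
row 0: [0, 0, 2] -> [0, 0, 2]
row 1: [0, 4, 0] -> [0, 0, 4]
row 2: [32, 16, 2] -> [32, 16, 2]

Answer:  0  0  2
 0  0  4
32 16  2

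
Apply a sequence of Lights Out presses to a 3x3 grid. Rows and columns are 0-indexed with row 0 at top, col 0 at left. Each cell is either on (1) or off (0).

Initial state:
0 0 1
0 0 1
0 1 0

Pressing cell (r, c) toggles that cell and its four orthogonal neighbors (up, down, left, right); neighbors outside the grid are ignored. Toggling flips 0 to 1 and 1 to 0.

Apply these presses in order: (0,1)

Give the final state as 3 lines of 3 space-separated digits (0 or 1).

After press 1 at (0,1):
1 1 0
0 1 1
0 1 0

Answer: 1 1 0
0 1 1
0 1 0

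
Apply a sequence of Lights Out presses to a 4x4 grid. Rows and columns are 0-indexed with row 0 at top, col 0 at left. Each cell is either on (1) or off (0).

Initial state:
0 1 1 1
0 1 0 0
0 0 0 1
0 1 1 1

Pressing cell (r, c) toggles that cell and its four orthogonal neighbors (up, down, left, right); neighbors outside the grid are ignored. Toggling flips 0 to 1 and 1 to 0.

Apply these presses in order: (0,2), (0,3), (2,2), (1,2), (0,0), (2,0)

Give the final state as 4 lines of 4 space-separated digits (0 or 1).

After press 1 at (0,2):
0 0 0 0
0 1 1 0
0 0 0 1
0 1 1 1

After press 2 at (0,3):
0 0 1 1
0 1 1 1
0 0 0 1
0 1 1 1

After press 3 at (2,2):
0 0 1 1
0 1 0 1
0 1 1 0
0 1 0 1

After press 4 at (1,2):
0 0 0 1
0 0 1 0
0 1 0 0
0 1 0 1

After press 5 at (0,0):
1 1 0 1
1 0 1 0
0 1 0 0
0 1 0 1

After press 6 at (2,0):
1 1 0 1
0 0 1 0
1 0 0 0
1 1 0 1

Answer: 1 1 0 1
0 0 1 0
1 0 0 0
1 1 0 1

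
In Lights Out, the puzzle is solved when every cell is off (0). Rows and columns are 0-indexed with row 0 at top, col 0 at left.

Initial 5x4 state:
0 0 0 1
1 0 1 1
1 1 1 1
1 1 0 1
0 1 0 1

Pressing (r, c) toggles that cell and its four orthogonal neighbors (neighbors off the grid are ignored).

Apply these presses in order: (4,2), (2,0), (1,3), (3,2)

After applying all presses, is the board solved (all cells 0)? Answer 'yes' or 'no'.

Answer: yes

Derivation:
After press 1 at (4,2):
0 0 0 1
1 0 1 1
1 1 1 1
1 1 1 1
0 0 1 0

After press 2 at (2,0):
0 0 0 1
0 0 1 1
0 0 1 1
0 1 1 1
0 0 1 0

After press 3 at (1,3):
0 0 0 0
0 0 0 0
0 0 1 0
0 1 1 1
0 0 1 0

After press 4 at (3,2):
0 0 0 0
0 0 0 0
0 0 0 0
0 0 0 0
0 0 0 0

Lights still on: 0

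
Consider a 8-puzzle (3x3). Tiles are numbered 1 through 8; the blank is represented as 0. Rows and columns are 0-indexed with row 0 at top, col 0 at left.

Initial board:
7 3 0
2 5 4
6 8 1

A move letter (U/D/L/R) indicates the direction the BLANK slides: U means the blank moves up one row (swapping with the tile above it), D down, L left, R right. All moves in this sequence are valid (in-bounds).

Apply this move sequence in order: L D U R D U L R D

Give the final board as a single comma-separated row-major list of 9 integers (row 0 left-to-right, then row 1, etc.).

Answer: 7, 3, 4, 2, 5, 0, 6, 8, 1

Derivation:
After move 1 (L):
7 0 3
2 5 4
6 8 1

After move 2 (D):
7 5 3
2 0 4
6 8 1

After move 3 (U):
7 0 3
2 5 4
6 8 1

After move 4 (R):
7 3 0
2 5 4
6 8 1

After move 5 (D):
7 3 4
2 5 0
6 8 1

After move 6 (U):
7 3 0
2 5 4
6 8 1

After move 7 (L):
7 0 3
2 5 4
6 8 1

After move 8 (R):
7 3 0
2 5 4
6 8 1

After move 9 (D):
7 3 4
2 5 0
6 8 1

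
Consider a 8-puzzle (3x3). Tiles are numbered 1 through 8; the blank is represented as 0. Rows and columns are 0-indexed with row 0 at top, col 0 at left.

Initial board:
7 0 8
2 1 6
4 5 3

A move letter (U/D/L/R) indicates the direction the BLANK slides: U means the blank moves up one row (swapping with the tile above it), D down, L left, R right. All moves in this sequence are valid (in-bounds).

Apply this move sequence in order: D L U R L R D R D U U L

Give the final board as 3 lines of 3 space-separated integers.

After move 1 (D):
7 1 8
2 0 6
4 5 3

After move 2 (L):
7 1 8
0 2 6
4 5 3

After move 3 (U):
0 1 8
7 2 6
4 5 3

After move 4 (R):
1 0 8
7 2 6
4 5 3

After move 5 (L):
0 1 8
7 2 6
4 5 3

After move 6 (R):
1 0 8
7 2 6
4 5 3

After move 7 (D):
1 2 8
7 0 6
4 5 3

After move 8 (R):
1 2 8
7 6 0
4 5 3

After move 9 (D):
1 2 8
7 6 3
4 5 0

After move 10 (U):
1 2 8
7 6 0
4 5 3

After move 11 (U):
1 2 0
7 6 8
4 5 3

After move 12 (L):
1 0 2
7 6 8
4 5 3

Answer: 1 0 2
7 6 8
4 5 3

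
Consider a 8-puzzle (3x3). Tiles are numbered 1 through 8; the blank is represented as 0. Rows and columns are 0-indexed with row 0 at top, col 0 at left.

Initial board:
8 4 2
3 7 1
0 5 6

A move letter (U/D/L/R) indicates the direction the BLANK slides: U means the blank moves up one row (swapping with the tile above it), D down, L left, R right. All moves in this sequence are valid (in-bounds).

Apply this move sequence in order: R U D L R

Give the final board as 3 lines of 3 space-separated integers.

After move 1 (R):
8 4 2
3 7 1
5 0 6

After move 2 (U):
8 4 2
3 0 1
5 7 6

After move 3 (D):
8 4 2
3 7 1
5 0 6

After move 4 (L):
8 4 2
3 7 1
0 5 6

After move 5 (R):
8 4 2
3 7 1
5 0 6

Answer: 8 4 2
3 7 1
5 0 6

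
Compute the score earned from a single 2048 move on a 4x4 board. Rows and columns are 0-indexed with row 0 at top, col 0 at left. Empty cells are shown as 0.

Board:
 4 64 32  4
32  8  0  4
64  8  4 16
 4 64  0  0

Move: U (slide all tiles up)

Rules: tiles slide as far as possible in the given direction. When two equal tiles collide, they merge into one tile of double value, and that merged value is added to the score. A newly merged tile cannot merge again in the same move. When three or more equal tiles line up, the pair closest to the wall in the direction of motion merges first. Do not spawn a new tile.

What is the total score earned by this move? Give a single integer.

Answer: 24

Derivation:
Slide up:
col 0: [4, 32, 64, 4] -> [4, 32, 64, 4]  score +0 (running 0)
col 1: [64, 8, 8, 64] -> [64, 16, 64, 0]  score +16 (running 16)
col 2: [32, 0, 4, 0] -> [32, 4, 0, 0]  score +0 (running 16)
col 3: [4, 4, 16, 0] -> [8, 16, 0, 0]  score +8 (running 24)
Board after move:
 4 64 32  8
32 16  4 16
64 64  0  0
 4  0  0  0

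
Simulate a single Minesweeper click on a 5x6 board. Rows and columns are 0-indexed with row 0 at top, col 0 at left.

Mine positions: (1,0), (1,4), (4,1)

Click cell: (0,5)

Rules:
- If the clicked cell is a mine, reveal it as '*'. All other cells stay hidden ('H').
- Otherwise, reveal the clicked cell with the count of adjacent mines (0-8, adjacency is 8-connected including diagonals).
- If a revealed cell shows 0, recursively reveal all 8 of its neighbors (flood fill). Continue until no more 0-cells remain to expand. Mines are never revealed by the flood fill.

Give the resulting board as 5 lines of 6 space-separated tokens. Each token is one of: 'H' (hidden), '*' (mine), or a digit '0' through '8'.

H H H H H 1
H H H H H H
H H H H H H
H H H H H H
H H H H H H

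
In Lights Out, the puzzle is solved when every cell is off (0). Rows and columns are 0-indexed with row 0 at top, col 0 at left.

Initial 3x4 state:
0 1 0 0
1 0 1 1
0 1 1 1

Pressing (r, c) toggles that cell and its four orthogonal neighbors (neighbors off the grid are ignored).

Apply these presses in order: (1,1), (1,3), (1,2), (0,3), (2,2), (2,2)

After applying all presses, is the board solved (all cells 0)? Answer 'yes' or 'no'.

After press 1 at (1,1):
0 0 0 0
0 1 0 1
0 0 1 1

After press 2 at (1,3):
0 0 0 1
0 1 1 0
0 0 1 0

After press 3 at (1,2):
0 0 1 1
0 0 0 1
0 0 0 0

After press 4 at (0,3):
0 0 0 0
0 0 0 0
0 0 0 0

After press 5 at (2,2):
0 0 0 0
0 0 1 0
0 1 1 1

After press 6 at (2,2):
0 0 0 0
0 0 0 0
0 0 0 0

Lights still on: 0

Answer: yes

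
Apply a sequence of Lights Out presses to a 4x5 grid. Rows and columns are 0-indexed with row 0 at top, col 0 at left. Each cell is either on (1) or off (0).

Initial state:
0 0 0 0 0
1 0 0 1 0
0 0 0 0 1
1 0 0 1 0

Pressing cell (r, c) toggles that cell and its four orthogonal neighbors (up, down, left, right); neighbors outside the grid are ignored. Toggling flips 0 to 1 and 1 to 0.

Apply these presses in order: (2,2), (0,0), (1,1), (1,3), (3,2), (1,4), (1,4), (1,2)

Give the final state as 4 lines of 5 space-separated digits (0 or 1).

Answer: 1 0 1 1 0
1 0 0 1 1
0 0 1 0 1
1 1 0 0 0

Derivation:
After press 1 at (2,2):
0 0 0 0 0
1 0 1 1 0
0 1 1 1 1
1 0 1 1 0

After press 2 at (0,0):
1 1 0 0 0
0 0 1 1 0
0 1 1 1 1
1 0 1 1 0

After press 3 at (1,1):
1 0 0 0 0
1 1 0 1 0
0 0 1 1 1
1 0 1 1 0

After press 4 at (1,3):
1 0 0 1 0
1 1 1 0 1
0 0 1 0 1
1 0 1 1 0

After press 5 at (3,2):
1 0 0 1 0
1 1 1 0 1
0 0 0 0 1
1 1 0 0 0

After press 6 at (1,4):
1 0 0 1 1
1 1 1 1 0
0 0 0 0 0
1 1 0 0 0

After press 7 at (1,4):
1 0 0 1 0
1 1 1 0 1
0 0 0 0 1
1 1 0 0 0

After press 8 at (1,2):
1 0 1 1 0
1 0 0 1 1
0 0 1 0 1
1 1 0 0 0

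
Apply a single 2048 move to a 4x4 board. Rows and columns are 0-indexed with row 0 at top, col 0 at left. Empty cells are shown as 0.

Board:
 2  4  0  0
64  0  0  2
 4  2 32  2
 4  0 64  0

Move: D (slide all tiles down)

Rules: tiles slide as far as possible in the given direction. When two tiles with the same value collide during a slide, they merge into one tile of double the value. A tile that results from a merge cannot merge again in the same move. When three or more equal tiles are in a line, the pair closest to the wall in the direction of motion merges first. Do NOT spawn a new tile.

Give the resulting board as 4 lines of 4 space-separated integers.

Answer:  0  0  0  0
 2  0  0  0
64  4 32  0
 8  2 64  4

Derivation:
Slide down:
col 0: [2, 64, 4, 4] -> [0, 2, 64, 8]
col 1: [4, 0, 2, 0] -> [0, 0, 4, 2]
col 2: [0, 0, 32, 64] -> [0, 0, 32, 64]
col 3: [0, 2, 2, 0] -> [0, 0, 0, 4]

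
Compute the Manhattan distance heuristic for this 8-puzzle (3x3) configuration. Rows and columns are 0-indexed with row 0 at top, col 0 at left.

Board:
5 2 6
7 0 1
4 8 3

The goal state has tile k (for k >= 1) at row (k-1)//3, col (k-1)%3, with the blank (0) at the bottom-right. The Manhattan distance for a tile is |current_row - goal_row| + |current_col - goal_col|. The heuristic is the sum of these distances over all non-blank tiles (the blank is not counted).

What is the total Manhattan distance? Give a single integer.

Answer: 10

Derivation:
Tile 5: at (0,0), goal (1,1), distance |0-1|+|0-1| = 2
Tile 2: at (0,1), goal (0,1), distance |0-0|+|1-1| = 0
Tile 6: at (0,2), goal (1,2), distance |0-1|+|2-2| = 1
Tile 7: at (1,0), goal (2,0), distance |1-2|+|0-0| = 1
Tile 1: at (1,2), goal (0,0), distance |1-0|+|2-0| = 3
Tile 4: at (2,0), goal (1,0), distance |2-1|+|0-0| = 1
Tile 8: at (2,1), goal (2,1), distance |2-2|+|1-1| = 0
Tile 3: at (2,2), goal (0,2), distance |2-0|+|2-2| = 2
Sum: 2 + 0 + 1 + 1 + 3 + 1 + 0 + 2 = 10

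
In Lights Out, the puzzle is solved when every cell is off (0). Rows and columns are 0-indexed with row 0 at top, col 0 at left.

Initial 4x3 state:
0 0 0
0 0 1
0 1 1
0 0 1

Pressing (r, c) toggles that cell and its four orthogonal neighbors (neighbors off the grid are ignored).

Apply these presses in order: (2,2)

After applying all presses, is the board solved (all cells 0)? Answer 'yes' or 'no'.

Answer: yes

Derivation:
After press 1 at (2,2):
0 0 0
0 0 0
0 0 0
0 0 0

Lights still on: 0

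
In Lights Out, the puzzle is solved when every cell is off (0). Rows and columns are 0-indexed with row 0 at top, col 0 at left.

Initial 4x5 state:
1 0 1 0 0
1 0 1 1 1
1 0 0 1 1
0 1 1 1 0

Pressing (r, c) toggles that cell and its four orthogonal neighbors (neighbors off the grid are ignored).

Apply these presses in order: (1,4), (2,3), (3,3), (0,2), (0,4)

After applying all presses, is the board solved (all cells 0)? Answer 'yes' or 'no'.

After press 1 at (1,4):
1 0 1 0 1
1 0 1 0 0
1 0 0 1 0
0 1 1 1 0

After press 2 at (2,3):
1 0 1 0 1
1 0 1 1 0
1 0 1 0 1
0 1 1 0 0

After press 3 at (3,3):
1 0 1 0 1
1 0 1 1 0
1 0 1 1 1
0 1 0 1 1

After press 4 at (0,2):
1 1 0 1 1
1 0 0 1 0
1 0 1 1 1
0 1 0 1 1

After press 5 at (0,4):
1 1 0 0 0
1 0 0 1 1
1 0 1 1 1
0 1 0 1 1

Lights still on: 12

Answer: no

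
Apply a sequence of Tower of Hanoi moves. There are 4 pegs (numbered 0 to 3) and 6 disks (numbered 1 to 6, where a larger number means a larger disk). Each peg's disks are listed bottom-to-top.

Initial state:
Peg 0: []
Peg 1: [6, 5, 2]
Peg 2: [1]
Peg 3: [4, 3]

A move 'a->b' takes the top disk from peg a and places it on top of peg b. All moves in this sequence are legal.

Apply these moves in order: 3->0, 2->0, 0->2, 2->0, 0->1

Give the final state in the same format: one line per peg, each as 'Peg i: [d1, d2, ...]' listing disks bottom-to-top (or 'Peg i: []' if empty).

Answer: Peg 0: [3]
Peg 1: [6, 5, 2, 1]
Peg 2: []
Peg 3: [4]

Derivation:
After move 1 (3->0):
Peg 0: [3]
Peg 1: [6, 5, 2]
Peg 2: [1]
Peg 3: [4]

After move 2 (2->0):
Peg 0: [3, 1]
Peg 1: [6, 5, 2]
Peg 2: []
Peg 3: [4]

After move 3 (0->2):
Peg 0: [3]
Peg 1: [6, 5, 2]
Peg 2: [1]
Peg 3: [4]

After move 4 (2->0):
Peg 0: [3, 1]
Peg 1: [6, 5, 2]
Peg 2: []
Peg 3: [4]

After move 5 (0->1):
Peg 0: [3]
Peg 1: [6, 5, 2, 1]
Peg 2: []
Peg 3: [4]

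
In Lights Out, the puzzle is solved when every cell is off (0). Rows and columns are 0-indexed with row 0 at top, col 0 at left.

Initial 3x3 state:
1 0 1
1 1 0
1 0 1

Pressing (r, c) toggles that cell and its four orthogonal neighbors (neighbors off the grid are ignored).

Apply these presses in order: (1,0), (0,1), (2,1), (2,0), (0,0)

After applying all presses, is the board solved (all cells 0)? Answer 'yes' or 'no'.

Answer: yes

Derivation:
After press 1 at (1,0):
0 0 1
0 0 0
0 0 1

After press 2 at (0,1):
1 1 0
0 1 0
0 0 1

After press 3 at (2,1):
1 1 0
0 0 0
1 1 0

After press 4 at (2,0):
1 1 0
1 0 0
0 0 0

After press 5 at (0,0):
0 0 0
0 0 0
0 0 0

Lights still on: 0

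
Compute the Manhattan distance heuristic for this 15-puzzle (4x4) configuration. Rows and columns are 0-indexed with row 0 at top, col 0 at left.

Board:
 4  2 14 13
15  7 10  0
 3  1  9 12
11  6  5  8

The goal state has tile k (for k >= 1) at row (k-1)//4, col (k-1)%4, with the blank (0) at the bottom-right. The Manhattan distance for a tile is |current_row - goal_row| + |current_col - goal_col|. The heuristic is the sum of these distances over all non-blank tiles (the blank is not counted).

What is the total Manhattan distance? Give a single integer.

Answer: 40

Derivation:
Tile 4: at (0,0), goal (0,3), distance |0-0|+|0-3| = 3
Tile 2: at (0,1), goal (0,1), distance |0-0|+|1-1| = 0
Tile 14: at (0,2), goal (3,1), distance |0-3|+|2-1| = 4
Tile 13: at (0,3), goal (3,0), distance |0-3|+|3-0| = 6
Tile 15: at (1,0), goal (3,2), distance |1-3|+|0-2| = 4
Tile 7: at (1,1), goal (1,2), distance |1-1|+|1-2| = 1
Tile 10: at (1,2), goal (2,1), distance |1-2|+|2-1| = 2
Tile 3: at (2,0), goal (0,2), distance |2-0|+|0-2| = 4
Tile 1: at (2,1), goal (0,0), distance |2-0|+|1-0| = 3
Tile 9: at (2,2), goal (2,0), distance |2-2|+|2-0| = 2
Tile 12: at (2,3), goal (2,3), distance |2-2|+|3-3| = 0
Tile 11: at (3,0), goal (2,2), distance |3-2|+|0-2| = 3
Tile 6: at (3,1), goal (1,1), distance |3-1|+|1-1| = 2
Tile 5: at (3,2), goal (1,0), distance |3-1|+|2-0| = 4
Tile 8: at (3,3), goal (1,3), distance |3-1|+|3-3| = 2
Sum: 3 + 0 + 4 + 6 + 4 + 1 + 2 + 4 + 3 + 2 + 0 + 3 + 2 + 4 + 2 = 40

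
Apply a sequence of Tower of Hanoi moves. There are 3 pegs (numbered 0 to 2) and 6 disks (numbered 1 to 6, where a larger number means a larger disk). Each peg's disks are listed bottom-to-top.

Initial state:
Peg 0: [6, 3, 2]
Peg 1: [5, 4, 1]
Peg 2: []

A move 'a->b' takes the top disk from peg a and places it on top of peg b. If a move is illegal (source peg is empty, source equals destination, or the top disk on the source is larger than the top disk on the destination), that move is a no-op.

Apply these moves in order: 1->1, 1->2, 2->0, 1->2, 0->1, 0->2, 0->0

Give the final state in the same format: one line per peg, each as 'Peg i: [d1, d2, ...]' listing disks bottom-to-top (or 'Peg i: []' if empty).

Answer: Peg 0: [6, 3]
Peg 1: [5, 1]
Peg 2: [4, 2]

Derivation:
After move 1 (1->1):
Peg 0: [6, 3, 2]
Peg 1: [5, 4, 1]
Peg 2: []

After move 2 (1->2):
Peg 0: [6, 3, 2]
Peg 1: [5, 4]
Peg 2: [1]

After move 3 (2->0):
Peg 0: [6, 3, 2, 1]
Peg 1: [5, 4]
Peg 2: []

After move 4 (1->2):
Peg 0: [6, 3, 2, 1]
Peg 1: [5]
Peg 2: [4]

After move 5 (0->1):
Peg 0: [6, 3, 2]
Peg 1: [5, 1]
Peg 2: [4]

After move 6 (0->2):
Peg 0: [6, 3]
Peg 1: [5, 1]
Peg 2: [4, 2]

After move 7 (0->0):
Peg 0: [6, 3]
Peg 1: [5, 1]
Peg 2: [4, 2]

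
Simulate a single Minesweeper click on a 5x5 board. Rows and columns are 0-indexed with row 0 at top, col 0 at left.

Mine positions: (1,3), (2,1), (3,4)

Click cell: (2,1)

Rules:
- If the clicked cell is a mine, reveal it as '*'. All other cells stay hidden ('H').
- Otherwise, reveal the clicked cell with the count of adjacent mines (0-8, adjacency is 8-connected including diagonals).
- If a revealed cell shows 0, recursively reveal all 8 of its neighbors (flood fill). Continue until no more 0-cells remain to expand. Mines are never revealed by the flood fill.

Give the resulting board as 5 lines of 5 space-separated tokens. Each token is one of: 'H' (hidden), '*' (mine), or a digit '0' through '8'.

H H H H H
H H H H H
H * H H H
H H H H H
H H H H H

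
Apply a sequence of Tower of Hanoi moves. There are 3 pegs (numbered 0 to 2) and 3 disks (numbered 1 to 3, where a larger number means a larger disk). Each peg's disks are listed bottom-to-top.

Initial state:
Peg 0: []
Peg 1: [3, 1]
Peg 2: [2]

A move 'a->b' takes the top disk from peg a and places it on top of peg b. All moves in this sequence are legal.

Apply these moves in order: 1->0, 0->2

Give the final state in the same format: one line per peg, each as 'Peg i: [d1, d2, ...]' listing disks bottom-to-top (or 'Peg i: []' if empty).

After move 1 (1->0):
Peg 0: [1]
Peg 1: [3]
Peg 2: [2]

After move 2 (0->2):
Peg 0: []
Peg 1: [3]
Peg 2: [2, 1]

Answer: Peg 0: []
Peg 1: [3]
Peg 2: [2, 1]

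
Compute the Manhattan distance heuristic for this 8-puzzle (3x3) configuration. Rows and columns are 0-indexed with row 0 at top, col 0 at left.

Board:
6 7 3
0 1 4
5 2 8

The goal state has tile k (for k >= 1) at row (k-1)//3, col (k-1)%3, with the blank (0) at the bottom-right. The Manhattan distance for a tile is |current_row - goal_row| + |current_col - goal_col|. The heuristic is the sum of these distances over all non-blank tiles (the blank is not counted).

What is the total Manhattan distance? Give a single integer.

Answer: 15

Derivation:
Tile 6: (0,0)->(1,2) = 3
Tile 7: (0,1)->(2,0) = 3
Tile 3: (0,2)->(0,2) = 0
Tile 1: (1,1)->(0,0) = 2
Tile 4: (1,2)->(1,0) = 2
Tile 5: (2,0)->(1,1) = 2
Tile 2: (2,1)->(0,1) = 2
Tile 8: (2,2)->(2,1) = 1
Sum: 3 + 3 + 0 + 2 + 2 + 2 + 2 + 1 = 15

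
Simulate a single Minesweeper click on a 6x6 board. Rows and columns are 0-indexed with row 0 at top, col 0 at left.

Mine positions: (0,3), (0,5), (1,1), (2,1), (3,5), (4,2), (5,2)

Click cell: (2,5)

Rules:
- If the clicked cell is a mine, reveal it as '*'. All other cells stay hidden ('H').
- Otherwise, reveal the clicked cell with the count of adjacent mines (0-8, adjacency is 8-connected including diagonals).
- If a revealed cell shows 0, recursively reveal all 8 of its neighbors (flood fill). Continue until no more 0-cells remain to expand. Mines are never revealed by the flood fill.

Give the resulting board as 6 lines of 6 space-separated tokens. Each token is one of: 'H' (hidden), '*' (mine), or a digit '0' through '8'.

H H H H H H
H H H H H H
H H H H H 1
H H H H H H
H H H H H H
H H H H H H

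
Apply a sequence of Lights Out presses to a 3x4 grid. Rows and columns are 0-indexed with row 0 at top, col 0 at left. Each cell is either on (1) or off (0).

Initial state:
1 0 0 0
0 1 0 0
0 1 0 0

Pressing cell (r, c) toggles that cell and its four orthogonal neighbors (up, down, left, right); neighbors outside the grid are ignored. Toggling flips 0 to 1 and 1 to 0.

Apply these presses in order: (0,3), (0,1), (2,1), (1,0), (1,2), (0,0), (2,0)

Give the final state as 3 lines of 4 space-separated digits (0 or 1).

Answer: 0 0 1 1
1 1 1 0
1 1 0 0

Derivation:
After press 1 at (0,3):
1 0 1 1
0 1 0 1
0 1 0 0

After press 2 at (0,1):
0 1 0 1
0 0 0 1
0 1 0 0

After press 3 at (2,1):
0 1 0 1
0 1 0 1
1 0 1 0

After press 4 at (1,0):
1 1 0 1
1 0 0 1
0 0 1 0

After press 5 at (1,2):
1 1 1 1
1 1 1 0
0 0 0 0

After press 6 at (0,0):
0 0 1 1
0 1 1 0
0 0 0 0

After press 7 at (2,0):
0 0 1 1
1 1 1 0
1 1 0 0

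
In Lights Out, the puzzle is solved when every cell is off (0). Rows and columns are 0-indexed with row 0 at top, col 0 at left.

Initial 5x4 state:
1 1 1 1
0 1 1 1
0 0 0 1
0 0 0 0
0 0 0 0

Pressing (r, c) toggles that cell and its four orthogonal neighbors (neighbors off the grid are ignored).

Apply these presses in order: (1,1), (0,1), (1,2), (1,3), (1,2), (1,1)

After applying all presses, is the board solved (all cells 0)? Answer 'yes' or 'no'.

Answer: yes

Derivation:
After press 1 at (1,1):
1 0 1 1
1 0 0 1
0 1 0 1
0 0 0 0
0 0 0 0

After press 2 at (0,1):
0 1 0 1
1 1 0 1
0 1 0 1
0 0 0 0
0 0 0 0

After press 3 at (1,2):
0 1 1 1
1 0 1 0
0 1 1 1
0 0 0 0
0 0 0 0

After press 4 at (1,3):
0 1 1 0
1 0 0 1
0 1 1 0
0 0 0 0
0 0 0 0

After press 5 at (1,2):
0 1 0 0
1 1 1 0
0 1 0 0
0 0 0 0
0 0 0 0

After press 6 at (1,1):
0 0 0 0
0 0 0 0
0 0 0 0
0 0 0 0
0 0 0 0

Lights still on: 0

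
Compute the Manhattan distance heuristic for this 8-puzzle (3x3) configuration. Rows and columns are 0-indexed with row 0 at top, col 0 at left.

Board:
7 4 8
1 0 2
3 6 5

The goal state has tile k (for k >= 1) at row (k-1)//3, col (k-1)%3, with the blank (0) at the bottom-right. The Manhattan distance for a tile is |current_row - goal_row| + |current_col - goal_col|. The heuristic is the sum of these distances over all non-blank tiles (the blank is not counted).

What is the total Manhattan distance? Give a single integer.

Answer: 18

Derivation:
Tile 7: (0,0)->(2,0) = 2
Tile 4: (0,1)->(1,0) = 2
Tile 8: (0,2)->(2,1) = 3
Tile 1: (1,0)->(0,0) = 1
Tile 2: (1,2)->(0,1) = 2
Tile 3: (2,0)->(0,2) = 4
Tile 6: (2,1)->(1,2) = 2
Tile 5: (2,2)->(1,1) = 2
Sum: 2 + 2 + 3 + 1 + 2 + 4 + 2 + 2 = 18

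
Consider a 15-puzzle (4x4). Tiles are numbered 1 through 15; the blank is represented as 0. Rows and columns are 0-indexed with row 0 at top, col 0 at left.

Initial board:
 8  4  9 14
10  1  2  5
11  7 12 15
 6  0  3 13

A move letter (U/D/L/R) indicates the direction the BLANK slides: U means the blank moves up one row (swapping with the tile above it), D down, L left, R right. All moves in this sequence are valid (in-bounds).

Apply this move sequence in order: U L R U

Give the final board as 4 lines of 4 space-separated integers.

After move 1 (U):
 8  4  9 14
10  1  2  5
11  0 12 15
 6  7  3 13

After move 2 (L):
 8  4  9 14
10  1  2  5
 0 11 12 15
 6  7  3 13

After move 3 (R):
 8  4  9 14
10  1  2  5
11  0 12 15
 6  7  3 13

After move 4 (U):
 8  4  9 14
10  0  2  5
11  1 12 15
 6  7  3 13

Answer:  8  4  9 14
10  0  2  5
11  1 12 15
 6  7  3 13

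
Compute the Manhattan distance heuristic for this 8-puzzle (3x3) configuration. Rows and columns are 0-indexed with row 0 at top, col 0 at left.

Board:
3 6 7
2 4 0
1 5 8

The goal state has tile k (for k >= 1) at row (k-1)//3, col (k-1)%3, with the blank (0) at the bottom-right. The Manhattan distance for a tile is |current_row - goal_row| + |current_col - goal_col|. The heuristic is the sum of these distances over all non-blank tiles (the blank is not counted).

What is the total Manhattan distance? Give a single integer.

Tile 3: at (0,0), goal (0,2), distance |0-0|+|0-2| = 2
Tile 6: at (0,1), goal (1,2), distance |0-1|+|1-2| = 2
Tile 7: at (0,2), goal (2,0), distance |0-2|+|2-0| = 4
Tile 2: at (1,0), goal (0,1), distance |1-0|+|0-1| = 2
Tile 4: at (1,1), goal (1,0), distance |1-1|+|1-0| = 1
Tile 1: at (2,0), goal (0,0), distance |2-0|+|0-0| = 2
Tile 5: at (2,1), goal (1,1), distance |2-1|+|1-1| = 1
Tile 8: at (2,2), goal (2,1), distance |2-2|+|2-1| = 1
Sum: 2 + 2 + 4 + 2 + 1 + 2 + 1 + 1 = 15

Answer: 15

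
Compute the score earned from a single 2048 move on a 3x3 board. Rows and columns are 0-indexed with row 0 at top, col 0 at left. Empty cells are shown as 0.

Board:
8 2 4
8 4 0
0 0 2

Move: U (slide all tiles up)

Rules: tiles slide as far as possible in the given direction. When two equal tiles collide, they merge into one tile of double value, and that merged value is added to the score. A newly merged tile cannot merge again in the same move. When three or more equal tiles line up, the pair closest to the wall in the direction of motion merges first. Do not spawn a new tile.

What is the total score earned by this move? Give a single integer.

Answer: 16

Derivation:
Slide up:
col 0: [8, 8, 0] -> [16, 0, 0]  score +16 (running 16)
col 1: [2, 4, 0] -> [2, 4, 0]  score +0 (running 16)
col 2: [4, 0, 2] -> [4, 2, 0]  score +0 (running 16)
Board after move:
16  2  4
 0  4  2
 0  0  0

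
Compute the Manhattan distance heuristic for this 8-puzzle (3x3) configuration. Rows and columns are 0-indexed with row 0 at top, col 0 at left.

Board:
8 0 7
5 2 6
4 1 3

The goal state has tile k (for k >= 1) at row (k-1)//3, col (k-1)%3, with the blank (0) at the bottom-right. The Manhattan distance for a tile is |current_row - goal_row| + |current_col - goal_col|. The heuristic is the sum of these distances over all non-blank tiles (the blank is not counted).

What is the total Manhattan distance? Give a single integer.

Tile 8: at (0,0), goal (2,1), distance |0-2|+|0-1| = 3
Tile 7: at (0,2), goal (2,0), distance |0-2|+|2-0| = 4
Tile 5: at (1,0), goal (1,1), distance |1-1|+|0-1| = 1
Tile 2: at (1,1), goal (0,1), distance |1-0|+|1-1| = 1
Tile 6: at (1,2), goal (1,2), distance |1-1|+|2-2| = 0
Tile 4: at (2,0), goal (1,0), distance |2-1|+|0-0| = 1
Tile 1: at (2,1), goal (0,0), distance |2-0|+|1-0| = 3
Tile 3: at (2,2), goal (0,2), distance |2-0|+|2-2| = 2
Sum: 3 + 4 + 1 + 1 + 0 + 1 + 3 + 2 = 15

Answer: 15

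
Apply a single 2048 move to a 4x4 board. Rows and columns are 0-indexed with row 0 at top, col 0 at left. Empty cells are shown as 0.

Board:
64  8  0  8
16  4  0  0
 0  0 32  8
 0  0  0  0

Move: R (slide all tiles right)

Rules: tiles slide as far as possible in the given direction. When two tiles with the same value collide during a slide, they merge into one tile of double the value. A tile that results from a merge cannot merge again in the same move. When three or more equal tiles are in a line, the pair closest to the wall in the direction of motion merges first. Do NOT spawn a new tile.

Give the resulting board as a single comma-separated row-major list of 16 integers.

Answer: 0, 0, 64, 16, 0, 0, 16, 4, 0, 0, 32, 8, 0, 0, 0, 0

Derivation:
Slide right:
row 0: [64, 8, 0, 8] -> [0, 0, 64, 16]
row 1: [16, 4, 0, 0] -> [0, 0, 16, 4]
row 2: [0, 0, 32, 8] -> [0, 0, 32, 8]
row 3: [0, 0, 0, 0] -> [0, 0, 0, 0]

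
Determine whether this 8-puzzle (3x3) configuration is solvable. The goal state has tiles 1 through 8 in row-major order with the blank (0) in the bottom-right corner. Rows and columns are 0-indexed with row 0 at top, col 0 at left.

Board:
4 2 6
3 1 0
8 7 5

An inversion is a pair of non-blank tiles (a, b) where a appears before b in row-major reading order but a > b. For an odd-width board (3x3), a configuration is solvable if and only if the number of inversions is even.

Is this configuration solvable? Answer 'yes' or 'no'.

Inversions (pairs i<j in row-major order where tile[i] > tile[j] > 0): 11
11 is odd, so the puzzle is not solvable.

Answer: no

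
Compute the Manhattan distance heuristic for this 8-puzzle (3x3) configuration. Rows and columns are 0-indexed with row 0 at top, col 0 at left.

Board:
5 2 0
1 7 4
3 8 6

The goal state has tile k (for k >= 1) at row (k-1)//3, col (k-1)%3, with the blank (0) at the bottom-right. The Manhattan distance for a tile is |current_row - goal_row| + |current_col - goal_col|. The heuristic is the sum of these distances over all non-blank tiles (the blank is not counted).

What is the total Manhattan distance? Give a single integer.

Answer: 12

Derivation:
Tile 5: at (0,0), goal (1,1), distance |0-1|+|0-1| = 2
Tile 2: at (0,1), goal (0,1), distance |0-0|+|1-1| = 0
Tile 1: at (1,0), goal (0,0), distance |1-0|+|0-0| = 1
Tile 7: at (1,1), goal (2,0), distance |1-2|+|1-0| = 2
Tile 4: at (1,2), goal (1,0), distance |1-1|+|2-0| = 2
Tile 3: at (2,0), goal (0,2), distance |2-0|+|0-2| = 4
Tile 8: at (2,1), goal (2,1), distance |2-2|+|1-1| = 0
Tile 6: at (2,2), goal (1,2), distance |2-1|+|2-2| = 1
Sum: 2 + 0 + 1 + 2 + 2 + 4 + 0 + 1 = 12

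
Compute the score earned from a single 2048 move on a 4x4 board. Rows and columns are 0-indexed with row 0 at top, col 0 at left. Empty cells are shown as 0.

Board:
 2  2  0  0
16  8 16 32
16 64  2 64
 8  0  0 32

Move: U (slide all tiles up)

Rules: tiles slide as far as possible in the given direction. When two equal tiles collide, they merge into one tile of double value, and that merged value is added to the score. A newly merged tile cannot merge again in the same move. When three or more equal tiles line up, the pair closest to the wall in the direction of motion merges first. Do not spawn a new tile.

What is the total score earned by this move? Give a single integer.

Answer: 32

Derivation:
Slide up:
col 0: [2, 16, 16, 8] -> [2, 32, 8, 0]  score +32 (running 32)
col 1: [2, 8, 64, 0] -> [2, 8, 64, 0]  score +0 (running 32)
col 2: [0, 16, 2, 0] -> [16, 2, 0, 0]  score +0 (running 32)
col 3: [0, 32, 64, 32] -> [32, 64, 32, 0]  score +0 (running 32)
Board after move:
 2  2 16 32
32  8  2 64
 8 64  0 32
 0  0  0  0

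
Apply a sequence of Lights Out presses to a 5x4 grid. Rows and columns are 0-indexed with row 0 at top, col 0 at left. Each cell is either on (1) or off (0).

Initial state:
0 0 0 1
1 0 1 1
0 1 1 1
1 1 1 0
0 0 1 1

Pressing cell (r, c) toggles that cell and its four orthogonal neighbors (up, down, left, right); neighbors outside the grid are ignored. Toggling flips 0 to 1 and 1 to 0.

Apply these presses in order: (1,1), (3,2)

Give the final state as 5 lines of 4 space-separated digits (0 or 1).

Answer: 0 1 0 1
0 1 0 1
0 0 0 1
1 0 0 1
0 0 0 1

Derivation:
After press 1 at (1,1):
0 1 0 1
0 1 0 1
0 0 1 1
1 1 1 0
0 0 1 1

After press 2 at (3,2):
0 1 0 1
0 1 0 1
0 0 0 1
1 0 0 1
0 0 0 1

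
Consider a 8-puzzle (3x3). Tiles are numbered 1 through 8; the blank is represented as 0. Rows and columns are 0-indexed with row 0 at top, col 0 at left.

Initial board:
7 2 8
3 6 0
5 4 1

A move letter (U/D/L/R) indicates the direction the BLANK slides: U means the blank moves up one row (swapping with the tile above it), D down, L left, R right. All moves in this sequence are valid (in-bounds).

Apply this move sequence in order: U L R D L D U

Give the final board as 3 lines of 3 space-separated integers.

Answer: 7 2 8
3 0 6
5 4 1

Derivation:
After move 1 (U):
7 2 0
3 6 8
5 4 1

After move 2 (L):
7 0 2
3 6 8
5 4 1

After move 3 (R):
7 2 0
3 6 8
5 4 1

After move 4 (D):
7 2 8
3 6 0
5 4 1

After move 5 (L):
7 2 8
3 0 6
5 4 1

After move 6 (D):
7 2 8
3 4 6
5 0 1

After move 7 (U):
7 2 8
3 0 6
5 4 1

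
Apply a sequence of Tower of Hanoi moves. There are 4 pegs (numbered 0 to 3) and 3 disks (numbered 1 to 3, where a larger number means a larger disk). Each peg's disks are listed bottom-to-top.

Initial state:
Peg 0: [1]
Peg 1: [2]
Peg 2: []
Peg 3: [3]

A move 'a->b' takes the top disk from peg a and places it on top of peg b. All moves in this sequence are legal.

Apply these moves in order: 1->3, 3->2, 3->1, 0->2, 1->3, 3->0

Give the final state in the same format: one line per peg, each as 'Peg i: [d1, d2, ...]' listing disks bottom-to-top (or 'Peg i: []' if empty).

Answer: Peg 0: [3]
Peg 1: []
Peg 2: [2, 1]
Peg 3: []

Derivation:
After move 1 (1->3):
Peg 0: [1]
Peg 1: []
Peg 2: []
Peg 3: [3, 2]

After move 2 (3->2):
Peg 0: [1]
Peg 1: []
Peg 2: [2]
Peg 3: [3]

After move 3 (3->1):
Peg 0: [1]
Peg 1: [3]
Peg 2: [2]
Peg 3: []

After move 4 (0->2):
Peg 0: []
Peg 1: [3]
Peg 2: [2, 1]
Peg 3: []

After move 5 (1->3):
Peg 0: []
Peg 1: []
Peg 2: [2, 1]
Peg 3: [3]

After move 6 (3->0):
Peg 0: [3]
Peg 1: []
Peg 2: [2, 1]
Peg 3: []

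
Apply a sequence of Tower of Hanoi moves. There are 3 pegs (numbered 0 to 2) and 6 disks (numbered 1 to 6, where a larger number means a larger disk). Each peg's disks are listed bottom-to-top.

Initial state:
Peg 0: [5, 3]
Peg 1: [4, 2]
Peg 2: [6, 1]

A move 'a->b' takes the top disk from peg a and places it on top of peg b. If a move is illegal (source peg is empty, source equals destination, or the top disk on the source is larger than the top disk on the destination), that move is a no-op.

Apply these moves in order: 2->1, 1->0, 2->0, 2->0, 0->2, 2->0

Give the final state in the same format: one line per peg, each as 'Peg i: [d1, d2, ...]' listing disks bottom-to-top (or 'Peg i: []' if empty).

Answer: Peg 0: [5, 3, 1]
Peg 1: [4, 2]
Peg 2: [6]

Derivation:
After move 1 (2->1):
Peg 0: [5, 3]
Peg 1: [4, 2, 1]
Peg 2: [6]

After move 2 (1->0):
Peg 0: [5, 3, 1]
Peg 1: [4, 2]
Peg 2: [6]

After move 3 (2->0):
Peg 0: [5, 3, 1]
Peg 1: [4, 2]
Peg 2: [6]

After move 4 (2->0):
Peg 0: [5, 3, 1]
Peg 1: [4, 2]
Peg 2: [6]

After move 5 (0->2):
Peg 0: [5, 3]
Peg 1: [4, 2]
Peg 2: [6, 1]

After move 6 (2->0):
Peg 0: [5, 3, 1]
Peg 1: [4, 2]
Peg 2: [6]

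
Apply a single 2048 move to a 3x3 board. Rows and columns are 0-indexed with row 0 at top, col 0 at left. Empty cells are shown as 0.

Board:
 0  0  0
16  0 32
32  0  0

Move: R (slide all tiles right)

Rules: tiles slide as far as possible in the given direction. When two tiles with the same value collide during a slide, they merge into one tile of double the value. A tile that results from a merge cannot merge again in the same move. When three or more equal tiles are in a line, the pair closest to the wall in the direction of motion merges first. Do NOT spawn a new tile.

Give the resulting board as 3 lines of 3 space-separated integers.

Slide right:
row 0: [0, 0, 0] -> [0, 0, 0]
row 1: [16, 0, 32] -> [0, 16, 32]
row 2: [32, 0, 0] -> [0, 0, 32]

Answer:  0  0  0
 0 16 32
 0  0 32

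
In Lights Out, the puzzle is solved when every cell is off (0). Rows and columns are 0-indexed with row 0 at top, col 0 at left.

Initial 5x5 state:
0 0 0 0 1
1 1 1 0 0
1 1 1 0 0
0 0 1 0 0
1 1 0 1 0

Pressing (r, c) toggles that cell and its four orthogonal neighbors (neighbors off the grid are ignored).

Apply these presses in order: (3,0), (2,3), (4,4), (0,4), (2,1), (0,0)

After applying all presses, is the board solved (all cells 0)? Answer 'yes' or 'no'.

After press 1 at (3,0):
0 0 0 0 1
1 1 1 0 0
0 1 1 0 0
1 1 1 0 0
0 1 0 1 0

After press 2 at (2,3):
0 0 0 0 1
1 1 1 1 0
0 1 0 1 1
1 1 1 1 0
0 1 0 1 0

After press 3 at (4,4):
0 0 0 0 1
1 1 1 1 0
0 1 0 1 1
1 1 1 1 1
0 1 0 0 1

After press 4 at (0,4):
0 0 0 1 0
1 1 1 1 1
0 1 0 1 1
1 1 1 1 1
0 1 0 0 1

After press 5 at (2,1):
0 0 0 1 0
1 0 1 1 1
1 0 1 1 1
1 0 1 1 1
0 1 0 0 1

After press 6 at (0,0):
1 1 0 1 0
0 0 1 1 1
1 0 1 1 1
1 0 1 1 1
0 1 0 0 1

Lights still on: 16

Answer: no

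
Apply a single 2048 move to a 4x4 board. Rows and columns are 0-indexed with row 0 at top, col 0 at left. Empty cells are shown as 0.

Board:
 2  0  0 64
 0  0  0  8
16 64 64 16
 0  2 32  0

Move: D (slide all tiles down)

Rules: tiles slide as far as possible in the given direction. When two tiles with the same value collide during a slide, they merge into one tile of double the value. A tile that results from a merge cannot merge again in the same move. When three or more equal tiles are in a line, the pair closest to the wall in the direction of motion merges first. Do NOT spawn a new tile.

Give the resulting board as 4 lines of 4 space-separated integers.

Slide down:
col 0: [2, 0, 16, 0] -> [0, 0, 2, 16]
col 1: [0, 0, 64, 2] -> [0, 0, 64, 2]
col 2: [0, 0, 64, 32] -> [0, 0, 64, 32]
col 3: [64, 8, 16, 0] -> [0, 64, 8, 16]

Answer:  0  0  0  0
 0  0  0 64
 2 64 64  8
16  2 32 16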